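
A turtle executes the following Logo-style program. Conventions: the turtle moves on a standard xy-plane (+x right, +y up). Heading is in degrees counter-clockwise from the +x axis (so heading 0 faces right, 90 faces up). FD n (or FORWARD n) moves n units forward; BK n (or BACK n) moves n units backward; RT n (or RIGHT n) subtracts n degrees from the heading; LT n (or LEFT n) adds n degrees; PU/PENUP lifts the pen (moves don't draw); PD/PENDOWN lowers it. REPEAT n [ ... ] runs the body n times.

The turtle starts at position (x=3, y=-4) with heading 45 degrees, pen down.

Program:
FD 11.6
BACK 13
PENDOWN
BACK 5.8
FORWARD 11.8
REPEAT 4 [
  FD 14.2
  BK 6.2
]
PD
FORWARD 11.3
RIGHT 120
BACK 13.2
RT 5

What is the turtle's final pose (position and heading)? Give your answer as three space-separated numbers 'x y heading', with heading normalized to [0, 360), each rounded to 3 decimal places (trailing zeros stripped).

Answer: 33.454 42.621 280

Derivation:
Executing turtle program step by step:
Start: pos=(3,-4), heading=45, pen down
FD 11.6: (3,-4) -> (11.202,4.202) [heading=45, draw]
BK 13: (11.202,4.202) -> (2.01,-4.99) [heading=45, draw]
PD: pen down
BK 5.8: (2.01,-4.99) -> (-2.091,-9.091) [heading=45, draw]
FD 11.8: (-2.091,-9.091) -> (6.253,-0.747) [heading=45, draw]
REPEAT 4 [
  -- iteration 1/4 --
  FD 14.2: (6.253,-0.747) -> (16.294,9.294) [heading=45, draw]
  BK 6.2: (16.294,9.294) -> (11.91,4.91) [heading=45, draw]
  -- iteration 2/4 --
  FD 14.2: (11.91,4.91) -> (21.95,14.95) [heading=45, draw]
  BK 6.2: (21.95,14.95) -> (17.566,10.566) [heading=45, draw]
  -- iteration 3/4 --
  FD 14.2: (17.566,10.566) -> (27.607,20.607) [heading=45, draw]
  BK 6.2: (27.607,20.607) -> (23.223,16.223) [heading=45, draw]
  -- iteration 4/4 --
  FD 14.2: (23.223,16.223) -> (33.264,26.264) [heading=45, draw]
  BK 6.2: (33.264,26.264) -> (28.88,21.88) [heading=45, draw]
]
PD: pen down
FD 11.3: (28.88,21.88) -> (36.87,29.87) [heading=45, draw]
RT 120: heading 45 -> 285
BK 13.2: (36.87,29.87) -> (33.454,42.621) [heading=285, draw]
RT 5: heading 285 -> 280
Final: pos=(33.454,42.621), heading=280, 14 segment(s) drawn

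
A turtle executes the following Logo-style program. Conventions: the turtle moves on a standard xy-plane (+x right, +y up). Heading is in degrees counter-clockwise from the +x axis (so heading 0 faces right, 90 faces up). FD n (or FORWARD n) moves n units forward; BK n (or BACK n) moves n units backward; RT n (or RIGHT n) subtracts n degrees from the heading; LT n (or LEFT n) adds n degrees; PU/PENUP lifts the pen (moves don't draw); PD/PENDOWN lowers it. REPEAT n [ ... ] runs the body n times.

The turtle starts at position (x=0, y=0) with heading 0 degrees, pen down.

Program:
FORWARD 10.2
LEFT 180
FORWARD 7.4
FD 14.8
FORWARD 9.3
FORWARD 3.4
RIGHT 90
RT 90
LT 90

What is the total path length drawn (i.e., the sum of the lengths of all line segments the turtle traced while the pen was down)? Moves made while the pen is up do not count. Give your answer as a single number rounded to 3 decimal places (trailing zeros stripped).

Answer: 45.1

Derivation:
Executing turtle program step by step:
Start: pos=(0,0), heading=0, pen down
FD 10.2: (0,0) -> (10.2,0) [heading=0, draw]
LT 180: heading 0 -> 180
FD 7.4: (10.2,0) -> (2.8,0) [heading=180, draw]
FD 14.8: (2.8,0) -> (-12,0) [heading=180, draw]
FD 9.3: (-12,0) -> (-21.3,0) [heading=180, draw]
FD 3.4: (-21.3,0) -> (-24.7,0) [heading=180, draw]
RT 90: heading 180 -> 90
RT 90: heading 90 -> 0
LT 90: heading 0 -> 90
Final: pos=(-24.7,0), heading=90, 5 segment(s) drawn

Segment lengths:
  seg 1: (0,0) -> (10.2,0), length = 10.2
  seg 2: (10.2,0) -> (2.8,0), length = 7.4
  seg 3: (2.8,0) -> (-12,0), length = 14.8
  seg 4: (-12,0) -> (-21.3,0), length = 9.3
  seg 5: (-21.3,0) -> (-24.7,0), length = 3.4
Total = 45.1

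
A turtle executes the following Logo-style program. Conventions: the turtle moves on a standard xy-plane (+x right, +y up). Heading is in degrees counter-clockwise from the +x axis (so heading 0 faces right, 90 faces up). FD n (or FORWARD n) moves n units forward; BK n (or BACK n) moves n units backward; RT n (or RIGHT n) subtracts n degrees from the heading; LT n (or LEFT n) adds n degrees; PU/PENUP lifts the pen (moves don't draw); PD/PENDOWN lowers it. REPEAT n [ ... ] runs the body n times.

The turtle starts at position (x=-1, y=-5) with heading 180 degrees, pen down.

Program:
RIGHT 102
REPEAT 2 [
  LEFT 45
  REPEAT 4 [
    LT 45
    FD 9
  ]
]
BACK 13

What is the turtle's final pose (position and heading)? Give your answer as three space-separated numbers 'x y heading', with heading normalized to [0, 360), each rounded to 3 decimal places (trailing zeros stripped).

Answer: -5.891 -3.96 168

Derivation:
Executing turtle program step by step:
Start: pos=(-1,-5), heading=180, pen down
RT 102: heading 180 -> 78
REPEAT 2 [
  -- iteration 1/2 --
  LT 45: heading 78 -> 123
  REPEAT 4 [
    -- iteration 1/4 --
    LT 45: heading 123 -> 168
    FD 9: (-1,-5) -> (-9.803,-3.129) [heading=168, draw]
    -- iteration 2/4 --
    LT 45: heading 168 -> 213
    FD 9: (-9.803,-3.129) -> (-17.351,-8.031) [heading=213, draw]
    -- iteration 3/4 --
    LT 45: heading 213 -> 258
    FD 9: (-17.351,-8.031) -> (-19.223,-16.834) [heading=258, draw]
    -- iteration 4/4 --
    LT 45: heading 258 -> 303
    FD 9: (-19.223,-16.834) -> (-14.321,-24.382) [heading=303, draw]
  ]
  -- iteration 2/2 --
  LT 45: heading 303 -> 348
  REPEAT 4 [
    -- iteration 1/4 --
    LT 45: heading 348 -> 33
    FD 9: (-14.321,-24.382) -> (-6.773,-19.48) [heading=33, draw]
    -- iteration 2/4 --
    LT 45: heading 33 -> 78
    FD 9: (-6.773,-19.48) -> (-4.902,-10.677) [heading=78, draw]
    -- iteration 3/4 --
    LT 45: heading 78 -> 123
    FD 9: (-4.902,-10.677) -> (-9.803,-3.129) [heading=123, draw]
    -- iteration 4/4 --
    LT 45: heading 123 -> 168
    FD 9: (-9.803,-3.129) -> (-18.607,-1.258) [heading=168, draw]
  ]
]
BK 13: (-18.607,-1.258) -> (-5.891,-3.96) [heading=168, draw]
Final: pos=(-5.891,-3.96), heading=168, 9 segment(s) drawn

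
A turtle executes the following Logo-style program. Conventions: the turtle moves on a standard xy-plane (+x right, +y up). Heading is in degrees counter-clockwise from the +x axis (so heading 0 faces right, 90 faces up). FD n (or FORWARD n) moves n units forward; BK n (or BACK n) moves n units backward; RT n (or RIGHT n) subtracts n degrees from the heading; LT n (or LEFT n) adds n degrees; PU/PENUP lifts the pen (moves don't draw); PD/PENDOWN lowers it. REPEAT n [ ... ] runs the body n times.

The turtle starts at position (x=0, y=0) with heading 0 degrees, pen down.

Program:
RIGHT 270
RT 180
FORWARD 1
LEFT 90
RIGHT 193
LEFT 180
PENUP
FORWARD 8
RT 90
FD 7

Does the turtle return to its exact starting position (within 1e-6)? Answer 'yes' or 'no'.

Answer: no

Derivation:
Executing turtle program step by step:
Start: pos=(0,0), heading=0, pen down
RT 270: heading 0 -> 90
RT 180: heading 90 -> 270
FD 1: (0,0) -> (0,-1) [heading=270, draw]
LT 90: heading 270 -> 0
RT 193: heading 0 -> 167
LT 180: heading 167 -> 347
PU: pen up
FD 8: (0,-1) -> (7.795,-2.8) [heading=347, move]
RT 90: heading 347 -> 257
FD 7: (7.795,-2.8) -> (6.22,-9.62) [heading=257, move]
Final: pos=(6.22,-9.62), heading=257, 1 segment(s) drawn

Start position: (0, 0)
Final position: (6.22, -9.62)
Distance = 11.456; >= 1e-6 -> NOT closed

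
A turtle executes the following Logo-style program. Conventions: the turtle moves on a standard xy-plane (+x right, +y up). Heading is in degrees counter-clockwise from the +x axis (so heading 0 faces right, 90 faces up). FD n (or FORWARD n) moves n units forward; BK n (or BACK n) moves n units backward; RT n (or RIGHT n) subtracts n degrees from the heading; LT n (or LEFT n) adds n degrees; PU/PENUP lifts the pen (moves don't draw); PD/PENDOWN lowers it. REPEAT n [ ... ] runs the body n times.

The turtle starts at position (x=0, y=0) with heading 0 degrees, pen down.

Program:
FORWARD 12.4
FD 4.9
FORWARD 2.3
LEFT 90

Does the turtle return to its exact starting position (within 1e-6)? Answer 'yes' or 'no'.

Executing turtle program step by step:
Start: pos=(0,0), heading=0, pen down
FD 12.4: (0,0) -> (12.4,0) [heading=0, draw]
FD 4.9: (12.4,0) -> (17.3,0) [heading=0, draw]
FD 2.3: (17.3,0) -> (19.6,0) [heading=0, draw]
LT 90: heading 0 -> 90
Final: pos=(19.6,0), heading=90, 3 segment(s) drawn

Start position: (0, 0)
Final position: (19.6, 0)
Distance = 19.6; >= 1e-6 -> NOT closed

Answer: no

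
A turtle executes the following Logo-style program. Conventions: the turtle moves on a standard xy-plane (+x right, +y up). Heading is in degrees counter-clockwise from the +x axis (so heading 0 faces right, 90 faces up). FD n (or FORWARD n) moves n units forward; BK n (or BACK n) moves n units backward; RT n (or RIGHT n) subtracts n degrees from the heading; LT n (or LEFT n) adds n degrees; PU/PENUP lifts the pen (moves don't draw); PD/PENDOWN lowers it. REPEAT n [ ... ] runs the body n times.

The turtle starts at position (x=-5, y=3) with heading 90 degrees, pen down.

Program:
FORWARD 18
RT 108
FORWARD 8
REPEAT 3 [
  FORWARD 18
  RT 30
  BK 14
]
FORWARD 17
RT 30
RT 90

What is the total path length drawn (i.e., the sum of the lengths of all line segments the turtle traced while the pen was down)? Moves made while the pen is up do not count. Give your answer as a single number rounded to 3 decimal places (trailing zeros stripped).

Executing turtle program step by step:
Start: pos=(-5,3), heading=90, pen down
FD 18: (-5,3) -> (-5,21) [heading=90, draw]
RT 108: heading 90 -> 342
FD 8: (-5,21) -> (2.608,18.528) [heading=342, draw]
REPEAT 3 [
  -- iteration 1/3 --
  FD 18: (2.608,18.528) -> (19.727,12.966) [heading=342, draw]
  RT 30: heading 342 -> 312
  BK 14: (19.727,12.966) -> (10.36,23.37) [heading=312, draw]
  -- iteration 2/3 --
  FD 18: (10.36,23.37) -> (22.404,9.993) [heading=312, draw]
  RT 30: heading 312 -> 282
  BK 14: (22.404,9.993) -> (19.493,23.687) [heading=282, draw]
  -- iteration 3/3 --
  FD 18: (19.493,23.687) -> (23.236,6.08) [heading=282, draw]
  RT 30: heading 282 -> 252
  BK 14: (23.236,6.08) -> (27.562,19.395) [heading=252, draw]
]
FD 17: (27.562,19.395) -> (22.309,3.227) [heading=252, draw]
RT 30: heading 252 -> 222
RT 90: heading 222 -> 132
Final: pos=(22.309,3.227), heading=132, 9 segment(s) drawn

Segment lengths:
  seg 1: (-5,3) -> (-5,21), length = 18
  seg 2: (-5,21) -> (2.608,18.528), length = 8
  seg 3: (2.608,18.528) -> (19.727,12.966), length = 18
  seg 4: (19.727,12.966) -> (10.36,23.37), length = 14
  seg 5: (10.36,23.37) -> (22.404,9.993), length = 18
  seg 6: (22.404,9.993) -> (19.493,23.687), length = 14
  seg 7: (19.493,23.687) -> (23.236,6.08), length = 18
  seg 8: (23.236,6.08) -> (27.562,19.395), length = 14
  seg 9: (27.562,19.395) -> (22.309,3.227), length = 17
Total = 139

Answer: 139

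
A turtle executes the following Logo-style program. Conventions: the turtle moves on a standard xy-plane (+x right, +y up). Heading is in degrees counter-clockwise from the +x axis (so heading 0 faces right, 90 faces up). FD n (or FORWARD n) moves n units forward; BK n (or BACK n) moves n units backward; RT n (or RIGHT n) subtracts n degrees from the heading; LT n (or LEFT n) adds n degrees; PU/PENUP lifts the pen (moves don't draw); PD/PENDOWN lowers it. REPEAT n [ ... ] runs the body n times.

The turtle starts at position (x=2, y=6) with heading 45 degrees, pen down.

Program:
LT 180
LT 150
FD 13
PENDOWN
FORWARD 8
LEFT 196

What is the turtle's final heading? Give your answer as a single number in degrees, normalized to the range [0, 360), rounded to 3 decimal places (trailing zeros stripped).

Executing turtle program step by step:
Start: pos=(2,6), heading=45, pen down
LT 180: heading 45 -> 225
LT 150: heading 225 -> 15
FD 13: (2,6) -> (14.557,9.365) [heading=15, draw]
PD: pen down
FD 8: (14.557,9.365) -> (22.284,11.435) [heading=15, draw]
LT 196: heading 15 -> 211
Final: pos=(22.284,11.435), heading=211, 2 segment(s) drawn

Answer: 211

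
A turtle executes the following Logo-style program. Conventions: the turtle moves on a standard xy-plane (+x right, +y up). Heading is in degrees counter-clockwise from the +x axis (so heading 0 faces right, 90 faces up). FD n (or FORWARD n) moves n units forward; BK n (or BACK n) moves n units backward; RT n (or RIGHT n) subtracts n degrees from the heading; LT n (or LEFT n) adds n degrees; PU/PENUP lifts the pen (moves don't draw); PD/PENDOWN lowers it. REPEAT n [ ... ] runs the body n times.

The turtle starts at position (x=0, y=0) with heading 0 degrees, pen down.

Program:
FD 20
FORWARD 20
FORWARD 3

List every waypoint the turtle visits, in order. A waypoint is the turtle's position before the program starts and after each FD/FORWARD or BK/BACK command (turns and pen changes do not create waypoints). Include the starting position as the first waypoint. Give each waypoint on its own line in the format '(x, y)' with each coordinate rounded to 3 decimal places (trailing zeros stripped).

Executing turtle program step by step:
Start: pos=(0,0), heading=0, pen down
FD 20: (0,0) -> (20,0) [heading=0, draw]
FD 20: (20,0) -> (40,0) [heading=0, draw]
FD 3: (40,0) -> (43,0) [heading=0, draw]
Final: pos=(43,0), heading=0, 3 segment(s) drawn
Waypoints (4 total):
(0, 0)
(20, 0)
(40, 0)
(43, 0)

Answer: (0, 0)
(20, 0)
(40, 0)
(43, 0)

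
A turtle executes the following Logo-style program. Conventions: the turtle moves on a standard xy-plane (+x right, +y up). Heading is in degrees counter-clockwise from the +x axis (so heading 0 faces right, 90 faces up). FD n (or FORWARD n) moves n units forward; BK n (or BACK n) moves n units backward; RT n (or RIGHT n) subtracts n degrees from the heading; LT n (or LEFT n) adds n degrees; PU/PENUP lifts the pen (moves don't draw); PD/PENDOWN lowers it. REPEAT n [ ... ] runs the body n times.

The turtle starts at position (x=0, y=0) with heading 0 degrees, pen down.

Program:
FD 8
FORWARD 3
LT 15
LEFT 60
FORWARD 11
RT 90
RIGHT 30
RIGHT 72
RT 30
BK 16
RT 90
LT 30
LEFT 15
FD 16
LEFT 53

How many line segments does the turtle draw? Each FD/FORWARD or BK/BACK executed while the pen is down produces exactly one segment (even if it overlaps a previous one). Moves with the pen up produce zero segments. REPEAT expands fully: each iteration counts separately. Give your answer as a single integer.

Answer: 5

Derivation:
Executing turtle program step by step:
Start: pos=(0,0), heading=0, pen down
FD 8: (0,0) -> (8,0) [heading=0, draw]
FD 3: (8,0) -> (11,0) [heading=0, draw]
LT 15: heading 0 -> 15
LT 60: heading 15 -> 75
FD 11: (11,0) -> (13.847,10.625) [heading=75, draw]
RT 90: heading 75 -> 345
RT 30: heading 345 -> 315
RT 72: heading 315 -> 243
RT 30: heading 243 -> 213
BK 16: (13.847,10.625) -> (27.266,19.339) [heading=213, draw]
RT 90: heading 213 -> 123
LT 30: heading 123 -> 153
LT 15: heading 153 -> 168
FD 16: (27.266,19.339) -> (11.615,22.666) [heading=168, draw]
LT 53: heading 168 -> 221
Final: pos=(11.615,22.666), heading=221, 5 segment(s) drawn
Segments drawn: 5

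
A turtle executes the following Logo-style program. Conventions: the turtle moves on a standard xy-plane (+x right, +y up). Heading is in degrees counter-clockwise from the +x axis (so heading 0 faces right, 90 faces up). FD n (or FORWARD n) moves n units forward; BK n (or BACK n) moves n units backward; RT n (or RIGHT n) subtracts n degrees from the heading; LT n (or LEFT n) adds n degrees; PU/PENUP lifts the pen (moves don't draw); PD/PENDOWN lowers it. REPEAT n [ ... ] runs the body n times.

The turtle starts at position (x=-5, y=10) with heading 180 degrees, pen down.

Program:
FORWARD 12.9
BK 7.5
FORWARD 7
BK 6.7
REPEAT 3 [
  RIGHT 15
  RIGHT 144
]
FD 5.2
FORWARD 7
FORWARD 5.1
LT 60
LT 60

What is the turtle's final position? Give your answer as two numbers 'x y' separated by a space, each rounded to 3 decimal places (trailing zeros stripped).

Answer: -2.846 25.414

Derivation:
Executing turtle program step by step:
Start: pos=(-5,10), heading=180, pen down
FD 12.9: (-5,10) -> (-17.9,10) [heading=180, draw]
BK 7.5: (-17.9,10) -> (-10.4,10) [heading=180, draw]
FD 7: (-10.4,10) -> (-17.4,10) [heading=180, draw]
BK 6.7: (-17.4,10) -> (-10.7,10) [heading=180, draw]
REPEAT 3 [
  -- iteration 1/3 --
  RT 15: heading 180 -> 165
  RT 144: heading 165 -> 21
  -- iteration 2/3 --
  RT 15: heading 21 -> 6
  RT 144: heading 6 -> 222
  -- iteration 3/3 --
  RT 15: heading 222 -> 207
  RT 144: heading 207 -> 63
]
FD 5.2: (-10.7,10) -> (-8.339,14.633) [heading=63, draw]
FD 7: (-8.339,14.633) -> (-5.161,20.87) [heading=63, draw]
FD 5.1: (-5.161,20.87) -> (-2.846,25.414) [heading=63, draw]
LT 60: heading 63 -> 123
LT 60: heading 123 -> 183
Final: pos=(-2.846,25.414), heading=183, 7 segment(s) drawn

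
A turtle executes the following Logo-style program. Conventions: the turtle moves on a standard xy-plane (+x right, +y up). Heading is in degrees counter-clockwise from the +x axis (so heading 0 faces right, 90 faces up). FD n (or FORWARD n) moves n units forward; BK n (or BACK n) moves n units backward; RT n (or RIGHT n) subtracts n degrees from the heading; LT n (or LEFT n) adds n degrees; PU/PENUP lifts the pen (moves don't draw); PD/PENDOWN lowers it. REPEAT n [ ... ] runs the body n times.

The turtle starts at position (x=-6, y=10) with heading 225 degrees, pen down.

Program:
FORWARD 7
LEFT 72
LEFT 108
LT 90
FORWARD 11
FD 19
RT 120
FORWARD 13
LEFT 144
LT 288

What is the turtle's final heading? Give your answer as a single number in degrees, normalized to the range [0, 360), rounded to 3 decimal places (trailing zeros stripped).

Answer: 87

Derivation:
Executing turtle program step by step:
Start: pos=(-6,10), heading=225, pen down
FD 7: (-6,10) -> (-10.95,5.05) [heading=225, draw]
LT 72: heading 225 -> 297
LT 108: heading 297 -> 45
LT 90: heading 45 -> 135
FD 11: (-10.95,5.05) -> (-18.728,12.828) [heading=135, draw]
FD 19: (-18.728,12.828) -> (-32.163,26.263) [heading=135, draw]
RT 120: heading 135 -> 15
FD 13: (-32.163,26.263) -> (-19.606,29.628) [heading=15, draw]
LT 144: heading 15 -> 159
LT 288: heading 159 -> 87
Final: pos=(-19.606,29.628), heading=87, 4 segment(s) drawn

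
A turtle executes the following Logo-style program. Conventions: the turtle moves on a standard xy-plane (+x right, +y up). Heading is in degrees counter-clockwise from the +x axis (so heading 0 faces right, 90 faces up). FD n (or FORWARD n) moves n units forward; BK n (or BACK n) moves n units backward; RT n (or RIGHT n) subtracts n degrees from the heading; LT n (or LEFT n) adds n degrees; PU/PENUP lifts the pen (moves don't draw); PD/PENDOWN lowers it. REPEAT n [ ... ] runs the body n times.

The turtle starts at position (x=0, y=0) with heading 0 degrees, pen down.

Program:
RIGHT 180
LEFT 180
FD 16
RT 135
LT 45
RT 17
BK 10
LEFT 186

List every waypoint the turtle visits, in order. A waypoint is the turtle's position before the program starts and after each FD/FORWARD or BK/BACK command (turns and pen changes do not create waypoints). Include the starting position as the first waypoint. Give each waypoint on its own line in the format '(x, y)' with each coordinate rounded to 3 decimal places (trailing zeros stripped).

Answer: (0, 0)
(16, 0)
(18.924, 9.563)

Derivation:
Executing turtle program step by step:
Start: pos=(0,0), heading=0, pen down
RT 180: heading 0 -> 180
LT 180: heading 180 -> 0
FD 16: (0,0) -> (16,0) [heading=0, draw]
RT 135: heading 0 -> 225
LT 45: heading 225 -> 270
RT 17: heading 270 -> 253
BK 10: (16,0) -> (18.924,9.563) [heading=253, draw]
LT 186: heading 253 -> 79
Final: pos=(18.924,9.563), heading=79, 2 segment(s) drawn
Waypoints (3 total):
(0, 0)
(16, 0)
(18.924, 9.563)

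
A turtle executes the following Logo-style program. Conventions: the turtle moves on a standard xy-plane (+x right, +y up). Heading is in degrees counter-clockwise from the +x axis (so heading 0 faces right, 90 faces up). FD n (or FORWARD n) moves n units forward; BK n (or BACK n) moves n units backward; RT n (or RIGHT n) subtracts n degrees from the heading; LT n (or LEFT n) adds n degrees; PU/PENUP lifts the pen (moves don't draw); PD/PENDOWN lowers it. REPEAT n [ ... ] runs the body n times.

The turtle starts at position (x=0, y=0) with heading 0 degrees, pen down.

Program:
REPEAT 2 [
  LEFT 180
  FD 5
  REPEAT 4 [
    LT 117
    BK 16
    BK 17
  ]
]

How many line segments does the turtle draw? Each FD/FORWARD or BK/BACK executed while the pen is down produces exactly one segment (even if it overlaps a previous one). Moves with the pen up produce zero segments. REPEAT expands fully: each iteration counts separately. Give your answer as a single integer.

Answer: 18

Derivation:
Executing turtle program step by step:
Start: pos=(0,0), heading=0, pen down
REPEAT 2 [
  -- iteration 1/2 --
  LT 180: heading 0 -> 180
  FD 5: (0,0) -> (-5,0) [heading=180, draw]
  REPEAT 4 [
    -- iteration 1/4 --
    LT 117: heading 180 -> 297
    BK 16: (-5,0) -> (-12.264,14.256) [heading=297, draw]
    BK 17: (-12.264,14.256) -> (-19.982,29.403) [heading=297, draw]
    -- iteration 2/4 --
    LT 117: heading 297 -> 54
    BK 16: (-19.982,29.403) -> (-29.386,16.459) [heading=54, draw]
    BK 17: (-29.386,16.459) -> (-39.379,2.706) [heading=54, draw]
    -- iteration 3/4 --
    LT 117: heading 54 -> 171
    BK 16: (-39.379,2.706) -> (-23.576,0.203) [heading=171, draw]
    BK 17: (-23.576,0.203) -> (-6.785,-2.457) [heading=171, draw]
    -- iteration 4/4 --
    LT 117: heading 171 -> 288
    BK 16: (-6.785,-2.457) -> (-11.729,12.76) [heading=288, draw]
    BK 17: (-11.729,12.76) -> (-16.982,28.928) [heading=288, draw]
  ]
  -- iteration 2/2 --
  LT 180: heading 288 -> 108
  FD 5: (-16.982,28.928) -> (-18.528,33.683) [heading=108, draw]
  REPEAT 4 [
    -- iteration 1/4 --
    LT 117: heading 108 -> 225
    BK 16: (-18.528,33.683) -> (-7.214,44.997) [heading=225, draw]
    BK 17: (-7.214,44.997) -> (4.807,57.018) [heading=225, draw]
    -- iteration 2/4 --
    LT 117: heading 225 -> 342
    BK 16: (4.807,57.018) -> (-10.41,61.962) [heading=342, draw]
    BK 17: (-10.41,61.962) -> (-26.578,67.216) [heading=342, draw]
    -- iteration 3/4 --
    LT 117: heading 342 -> 99
    BK 16: (-26.578,67.216) -> (-24.075,51.413) [heading=99, draw]
    BK 17: (-24.075,51.413) -> (-21.416,34.622) [heading=99, draw]
    -- iteration 4/4 --
    LT 117: heading 99 -> 216
    BK 16: (-21.416,34.622) -> (-8.471,44.026) [heading=216, draw]
    BK 17: (-8.471,44.026) -> (5.282,54.019) [heading=216, draw]
  ]
]
Final: pos=(5.282,54.019), heading=216, 18 segment(s) drawn
Segments drawn: 18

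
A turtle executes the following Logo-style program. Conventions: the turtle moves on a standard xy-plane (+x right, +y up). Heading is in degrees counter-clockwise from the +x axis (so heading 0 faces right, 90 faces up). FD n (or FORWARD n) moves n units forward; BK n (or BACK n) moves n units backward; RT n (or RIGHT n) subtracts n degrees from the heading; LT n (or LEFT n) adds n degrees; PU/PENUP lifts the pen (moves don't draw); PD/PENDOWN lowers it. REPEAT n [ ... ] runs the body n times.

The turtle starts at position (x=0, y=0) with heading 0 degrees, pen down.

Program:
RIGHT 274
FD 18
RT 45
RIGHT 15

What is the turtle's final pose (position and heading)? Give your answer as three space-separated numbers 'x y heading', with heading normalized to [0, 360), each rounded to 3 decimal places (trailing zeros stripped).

Answer: 1.256 17.956 26

Derivation:
Executing turtle program step by step:
Start: pos=(0,0), heading=0, pen down
RT 274: heading 0 -> 86
FD 18: (0,0) -> (1.256,17.956) [heading=86, draw]
RT 45: heading 86 -> 41
RT 15: heading 41 -> 26
Final: pos=(1.256,17.956), heading=26, 1 segment(s) drawn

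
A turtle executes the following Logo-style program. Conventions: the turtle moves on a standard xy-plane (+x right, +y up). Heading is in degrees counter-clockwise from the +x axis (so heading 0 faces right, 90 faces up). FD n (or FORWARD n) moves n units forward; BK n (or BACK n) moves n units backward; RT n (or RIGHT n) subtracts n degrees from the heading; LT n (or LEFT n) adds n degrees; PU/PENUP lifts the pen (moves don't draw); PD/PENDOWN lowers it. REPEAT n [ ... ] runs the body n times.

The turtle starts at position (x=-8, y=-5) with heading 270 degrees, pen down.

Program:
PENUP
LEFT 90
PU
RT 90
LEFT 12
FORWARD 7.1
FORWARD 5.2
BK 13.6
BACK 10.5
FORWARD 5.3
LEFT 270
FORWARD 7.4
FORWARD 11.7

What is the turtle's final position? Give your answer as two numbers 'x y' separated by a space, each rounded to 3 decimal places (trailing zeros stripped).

Answer: -28.034 -2.613

Derivation:
Executing turtle program step by step:
Start: pos=(-8,-5), heading=270, pen down
PU: pen up
LT 90: heading 270 -> 0
PU: pen up
RT 90: heading 0 -> 270
LT 12: heading 270 -> 282
FD 7.1: (-8,-5) -> (-6.524,-11.945) [heading=282, move]
FD 5.2: (-6.524,-11.945) -> (-5.443,-17.031) [heading=282, move]
BK 13.6: (-5.443,-17.031) -> (-8.27,-3.728) [heading=282, move]
BK 10.5: (-8.27,-3.728) -> (-10.453,6.542) [heading=282, move]
FD 5.3: (-10.453,6.542) -> (-9.351,1.358) [heading=282, move]
LT 270: heading 282 -> 192
FD 7.4: (-9.351,1.358) -> (-16.59,-0.181) [heading=192, move]
FD 11.7: (-16.59,-0.181) -> (-28.034,-2.613) [heading=192, move]
Final: pos=(-28.034,-2.613), heading=192, 0 segment(s) drawn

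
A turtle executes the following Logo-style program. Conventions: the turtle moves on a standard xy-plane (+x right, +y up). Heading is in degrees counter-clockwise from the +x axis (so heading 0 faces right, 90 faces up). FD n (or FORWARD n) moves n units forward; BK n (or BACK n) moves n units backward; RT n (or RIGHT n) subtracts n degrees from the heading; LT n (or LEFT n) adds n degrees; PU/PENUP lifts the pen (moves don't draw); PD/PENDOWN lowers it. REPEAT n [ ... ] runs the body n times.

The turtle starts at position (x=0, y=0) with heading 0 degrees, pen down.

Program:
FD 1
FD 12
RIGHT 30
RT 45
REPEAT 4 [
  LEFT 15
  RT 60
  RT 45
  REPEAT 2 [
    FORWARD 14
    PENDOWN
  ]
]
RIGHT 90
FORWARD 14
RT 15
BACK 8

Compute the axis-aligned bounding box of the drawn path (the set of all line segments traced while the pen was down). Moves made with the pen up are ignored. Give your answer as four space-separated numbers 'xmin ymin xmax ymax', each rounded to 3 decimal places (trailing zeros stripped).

Answer: -21.293 -7.247 13 27.046

Derivation:
Executing turtle program step by step:
Start: pos=(0,0), heading=0, pen down
FD 1: (0,0) -> (1,0) [heading=0, draw]
FD 12: (1,0) -> (13,0) [heading=0, draw]
RT 30: heading 0 -> 330
RT 45: heading 330 -> 285
REPEAT 4 [
  -- iteration 1/4 --
  LT 15: heading 285 -> 300
  RT 60: heading 300 -> 240
  RT 45: heading 240 -> 195
  REPEAT 2 [
    -- iteration 1/2 --
    FD 14: (13,0) -> (-0.523,-3.623) [heading=195, draw]
    PD: pen down
    -- iteration 2/2 --
    FD 14: (-0.523,-3.623) -> (-14.046,-7.247) [heading=195, draw]
    PD: pen down
  ]
  -- iteration 2/4 --
  LT 15: heading 195 -> 210
  RT 60: heading 210 -> 150
  RT 45: heading 150 -> 105
  REPEAT 2 [
    -- iteration 1/2 --
    FD 14: (-14.046,-7.247) -> (-17.669,6.276) [heading=105, draw]
    PD: pen down
    -- iteration 2/2 --
    FD 14: (-17.669,6.276) -> (-21.293,19.799) [heading=105, draw]
    PD: pen down
  ]
  -- iteration 3/4 --
  LT 15: heading 105 -> 120
  RT 60: heading 120 -> 60
  RT 45: heading 60 -> 15
  REPEAT 2 [
    -- iteration 1/2 --
    FD 14: (-21.293,19.799) -> (-7.77,23.422) [heading=15, draw]
    PD: pen down
    -- iteration 2/2 --
    FD 14: (-7.77,23.422) -> (5.753,27.046) [heading=15, draw]
    PD: pen down
  ]
  -- iteration 4/4 --
  LT 15: heading 15 -> 30
  RT 60: heading 30 -> 330
  RT 45: heading 330 -> 285
  REPEAT 2 [
    -- iteration 1/2 --
    FD 14: (5.753,27.046) -> (9.377,13.523) [heading=285, draw]
    PD: pen down
    -- iteration 2/2 --
    FD 14: (9.377,13.523) -> (13,0) [heading=285, draw]
    PD: pen down
  ]
]
RT 90: heading 285 -> 195
FD 14: (13,0) -> (-0.523,-3.623) [heading=195, draw]
RT 15: heading 195 -> 180
BK 8: (-0.523,-3.623) -> (7.477,-3.623) [heading=180, draw]
Final: pos=(7.477,-3.623), heading=180, 12 segment(s) drawn

Segment endpoints: x in {-21.293, -17.669, -14.046, -7.77, -0.523, -0.523, 0, 1, 5.753, 7.477, 9.377, 13, 13}, y in {-7.247, -3.623, -3.623, -3.623, 0, 0, 6.276, 13.523, 19.799, 23.422, 27.046}
xmin=-21.293, ymin=-7.247, xmax=13, ymax=27.046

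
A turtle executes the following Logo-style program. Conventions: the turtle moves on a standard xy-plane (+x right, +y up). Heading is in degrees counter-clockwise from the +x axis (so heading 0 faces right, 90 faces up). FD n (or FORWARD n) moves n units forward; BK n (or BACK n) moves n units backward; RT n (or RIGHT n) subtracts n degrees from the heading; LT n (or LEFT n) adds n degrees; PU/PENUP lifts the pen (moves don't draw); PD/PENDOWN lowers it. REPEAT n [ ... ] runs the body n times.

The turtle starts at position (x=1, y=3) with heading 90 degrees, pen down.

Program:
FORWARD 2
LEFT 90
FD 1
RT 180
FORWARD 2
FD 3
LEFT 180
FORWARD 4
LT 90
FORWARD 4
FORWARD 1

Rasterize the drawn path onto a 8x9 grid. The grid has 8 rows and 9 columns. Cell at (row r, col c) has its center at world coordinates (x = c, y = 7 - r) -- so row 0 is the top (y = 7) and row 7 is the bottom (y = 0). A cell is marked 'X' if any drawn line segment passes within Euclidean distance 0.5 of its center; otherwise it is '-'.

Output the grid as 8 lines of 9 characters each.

Segment 0: (1,3) -> (1,5)
Segment 1: (1,5) -> (0,5)
Segment 2: (0,5) -> (2,5)
Segment 3: (2,5) -> (5,5)
Segment 4: (5,5) -> (1,5)
Segment 5: (1,5) -> (1,1)
Segment 6: (1,1) -> (1,0)

Answer: ---------
---------
XXXXXX---
-X-------
-X-------
-X-------
-X-------
-X-------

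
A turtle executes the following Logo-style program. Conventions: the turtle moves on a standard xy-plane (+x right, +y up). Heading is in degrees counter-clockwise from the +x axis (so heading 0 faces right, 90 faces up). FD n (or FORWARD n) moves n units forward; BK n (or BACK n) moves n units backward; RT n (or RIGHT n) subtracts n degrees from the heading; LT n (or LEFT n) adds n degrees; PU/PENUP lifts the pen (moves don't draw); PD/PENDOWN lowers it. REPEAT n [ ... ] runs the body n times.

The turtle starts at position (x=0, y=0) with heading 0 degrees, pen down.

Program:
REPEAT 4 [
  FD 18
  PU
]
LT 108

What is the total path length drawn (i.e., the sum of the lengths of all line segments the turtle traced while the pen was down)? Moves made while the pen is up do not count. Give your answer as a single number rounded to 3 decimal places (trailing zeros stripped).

Executing turtle program step by step:
Start: pos=(0,0), heading=0, pen down
REPEAT 4 [
  -- iteration 1/4 --
  FD 18: (0,0) -> (18,0) [heading=0, draw]
  PU: pen up
  -- iteration 2/4 --
  FD 18: (18,0) -> (36,0) [heading=0, move]
  PU: pen up
  -- iteration 3/4 --
  FD 18: (36,0) -> (54,0) [heading=0, move]
  PU: pen up
  -- iteration 4/4 --
  FD 18: (54,0) -> (72,0) [heading=0, move]
  PU: pen up
]
LT 108: heading 0 -> 108
Final: pos=(72,0), heading=108, 1 segment(s) drawn

Segment lengths:
  seg 1: (0,0) -> (18,0), length = 18
Total = 18

Answer: 18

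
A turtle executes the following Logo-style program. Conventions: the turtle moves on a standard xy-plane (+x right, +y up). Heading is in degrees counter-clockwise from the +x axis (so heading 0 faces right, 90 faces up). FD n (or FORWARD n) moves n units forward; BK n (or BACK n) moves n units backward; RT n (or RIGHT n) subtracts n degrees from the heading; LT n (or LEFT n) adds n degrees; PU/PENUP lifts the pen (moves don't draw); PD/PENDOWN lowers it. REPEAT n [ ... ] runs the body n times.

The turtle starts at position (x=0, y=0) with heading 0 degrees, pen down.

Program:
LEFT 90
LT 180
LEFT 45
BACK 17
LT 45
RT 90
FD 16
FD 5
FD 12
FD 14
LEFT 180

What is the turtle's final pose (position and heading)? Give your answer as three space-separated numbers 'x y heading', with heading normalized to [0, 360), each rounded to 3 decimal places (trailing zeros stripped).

Answer: -12.021 -34.979 90

Derivation:
Executing turtle program step by step:
Start: pos=(0,0), heading=0, pen down
LT 90: heading 0 -> 90
LT 180: heading 90 -> 270
LT 45: heading 270 -> 315
BK 17: (0,0) -> (-12.021,12.021) [heading=315, draw]
LT 45: heading 315 -> 0
RT 90: heading 0 -> 270
FD 16: (-12.021,12.021) -> (-12.021,-3.979) [heading=270, draw]
FD 5: (-12.021,-3.979) -> (-12.021,-8.979) [heading=270, draw]
FD 12: (-12.021,-8.979) -> (-12.021,-20.979) [heading=270, draw]
FD 14: (-12.021,-20.979) -> (-12.021,-34.979) [heading=270, draw]
LT 180: heading 270 -> 90
Final: pos=(-12.021,-34.979), heading=90, 5 segment(s) drawn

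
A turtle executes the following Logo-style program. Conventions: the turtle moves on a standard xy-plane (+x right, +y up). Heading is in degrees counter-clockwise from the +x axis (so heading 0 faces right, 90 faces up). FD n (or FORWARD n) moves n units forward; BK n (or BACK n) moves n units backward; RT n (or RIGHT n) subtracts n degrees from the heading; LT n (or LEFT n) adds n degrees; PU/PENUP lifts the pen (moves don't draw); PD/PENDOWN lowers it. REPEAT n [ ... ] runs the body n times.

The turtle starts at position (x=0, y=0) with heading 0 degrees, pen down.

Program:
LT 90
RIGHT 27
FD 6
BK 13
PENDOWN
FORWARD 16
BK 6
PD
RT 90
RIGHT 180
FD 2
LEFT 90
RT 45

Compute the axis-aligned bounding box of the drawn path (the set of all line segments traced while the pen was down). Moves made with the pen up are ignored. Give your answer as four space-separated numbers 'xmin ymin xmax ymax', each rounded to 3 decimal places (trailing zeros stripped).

Executing turtle program step by step:
Start: pos=(0,0), heading=0, pen down
LT 90: heading 0 -> 90
RT 27: heading 90 -> 63
FD 6: (0,0) -> (2.724,5.346) [heading=63, draw]
BK 13: (2.724,5.346) -> (-3.178,-6.237) [heading=63, draw]
PD: pen down
FD 16: (-3.178,-6.237) -> (4.086,8.019) [heading=63, draw]
BK 6: (4.086,8.019) -> (1.362,2.673) [heading=63, draw]
PD: pen down
RT 90: heading 63 -> 333
RT 180: heading 333 -> 153
FD 2: (1.362,2.673) -> (-0.42,3.581) [heading=153, draw]
LT 90: heading 153 -> 243
RT 45: heading 243 -> 198
Final: pos=(-0.42,3.581), heading=198, 5 segment(s) drawn

Segment endpoints: x in {-3.178, -0.42, 0, 1.362, 2.724, 4.086}, y in {-6.237, 0, 2.673, 3.581, 5.346, 8.019}
xmin=-3.178, ymin=-6.237, xmax=4.086, ymax=8.019

Answer: -3.178 -6.237 4.086 8.019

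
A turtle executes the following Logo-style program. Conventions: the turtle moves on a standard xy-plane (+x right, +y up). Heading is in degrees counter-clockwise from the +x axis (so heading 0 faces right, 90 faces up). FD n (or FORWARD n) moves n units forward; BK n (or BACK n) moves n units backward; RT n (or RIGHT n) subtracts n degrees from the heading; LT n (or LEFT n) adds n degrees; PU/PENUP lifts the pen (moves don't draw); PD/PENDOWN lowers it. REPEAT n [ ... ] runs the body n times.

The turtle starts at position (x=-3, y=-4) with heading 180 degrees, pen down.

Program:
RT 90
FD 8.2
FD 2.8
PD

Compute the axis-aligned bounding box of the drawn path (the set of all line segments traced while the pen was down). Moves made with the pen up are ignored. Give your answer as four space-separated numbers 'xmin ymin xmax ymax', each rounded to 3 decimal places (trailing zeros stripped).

Answer: -3 -4 -3 7

Derivation:
Executing turtle program step by step:
Start: pos=(-3,-4), heading=180, pen down
RT 90: heading 180 -> 90
FD 8.2: (-3,-4) -> (-3,4.2) [heading=90, draw]
FD 2.8: (-3,4.2) -> (-3,7) [heading=90, draw]
PD: pen down
Final: pos=(-3,7), heading=90, 2 segment(s) drawn

Segment endpoints: x in {-3, -3}, y in {-4, 4.2, 7}
xmin=-3, ymin=-4, xmax=-3, ymax=7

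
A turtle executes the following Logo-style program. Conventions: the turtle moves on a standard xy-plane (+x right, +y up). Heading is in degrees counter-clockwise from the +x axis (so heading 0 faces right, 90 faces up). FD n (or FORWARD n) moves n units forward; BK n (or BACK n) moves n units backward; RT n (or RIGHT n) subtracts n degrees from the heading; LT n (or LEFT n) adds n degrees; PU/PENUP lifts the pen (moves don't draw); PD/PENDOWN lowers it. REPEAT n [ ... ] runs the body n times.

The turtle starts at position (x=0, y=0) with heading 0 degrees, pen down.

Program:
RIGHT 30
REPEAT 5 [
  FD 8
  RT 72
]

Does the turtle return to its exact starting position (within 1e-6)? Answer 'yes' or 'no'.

Answer: yes

Derivation:
Executing turtle program step by step:
Start: pos=(0,0), heading=0, pen down
RT 30: heading 0 -> 330
REPEAT 5 [
  -- iteration 1/5 --
  FD 8: (0,0) -> (6.928,-4) [heading=330, draw]
  RT 72: heading 330 -> 258
  -- iteration 2/5 --
  FD 8: (6.928,-4) -> (5.265,-11.825) [heading=258, draw]
  RT 72: heading 258 -> 186
  -- iteration 3/5 --
  FD 8: (5.265,-11.825) -> (-2.691,-12.661) [heading=186, draw]
  RT 72: heading 186 -> 114
  -- iteration 4/5 --
  FD 8: (-2.691,-12.661) -> (-5.945,-5.353) [heading=114, draw]
  RT 72: heading 114 -> 42
  -- iteration 5/5 --
  FD 8: (-5.945,-5.353) -> (0,0) [heading=42, draw]
  RT 72: heading 42 -> 330
]
Final: pos=(0,0), heading=330, 5 segment(s) drawn

Start position: (0, 0)
Final position: (0, 0)
Distance = 0; < 1e-6 -> CLOSED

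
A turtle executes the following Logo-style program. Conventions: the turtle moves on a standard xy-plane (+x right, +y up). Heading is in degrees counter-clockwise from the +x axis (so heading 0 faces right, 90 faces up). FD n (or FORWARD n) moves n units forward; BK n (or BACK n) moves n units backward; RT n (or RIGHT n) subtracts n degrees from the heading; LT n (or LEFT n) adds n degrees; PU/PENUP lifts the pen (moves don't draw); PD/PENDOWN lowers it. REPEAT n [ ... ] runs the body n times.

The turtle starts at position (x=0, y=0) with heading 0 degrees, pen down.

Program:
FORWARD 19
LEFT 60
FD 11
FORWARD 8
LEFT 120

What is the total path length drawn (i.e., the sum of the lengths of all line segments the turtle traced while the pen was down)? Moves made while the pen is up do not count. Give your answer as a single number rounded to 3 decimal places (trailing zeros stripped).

Answer: 38

Derivation:
Executing turtle program step by step:
Start: pos=(0,0), heading=0, pen down
FD 19: (0,0) -> (19,0) [heading=0, draw]
LT 60: heading 0 -> 60
FD 11: (19,0) -> (24.5,9.526) [heading=60, draw]
FD 8: (24.5,9.526) -> (28.5,16.454) [heading=60, draw]
LT 120: heading 60 -> 180
Final: pos=(28.5,16.454), heading=180, 3 segment(s) drawn

Segment lengths:
  seg 1: (0,0) -> (19,0), length = 19
  seg 2: (19,0) -> (24.5,9.526), length = 11
  seg 3: (24.5,9.526) -> (28.5,16.454), length = 8
Total = 38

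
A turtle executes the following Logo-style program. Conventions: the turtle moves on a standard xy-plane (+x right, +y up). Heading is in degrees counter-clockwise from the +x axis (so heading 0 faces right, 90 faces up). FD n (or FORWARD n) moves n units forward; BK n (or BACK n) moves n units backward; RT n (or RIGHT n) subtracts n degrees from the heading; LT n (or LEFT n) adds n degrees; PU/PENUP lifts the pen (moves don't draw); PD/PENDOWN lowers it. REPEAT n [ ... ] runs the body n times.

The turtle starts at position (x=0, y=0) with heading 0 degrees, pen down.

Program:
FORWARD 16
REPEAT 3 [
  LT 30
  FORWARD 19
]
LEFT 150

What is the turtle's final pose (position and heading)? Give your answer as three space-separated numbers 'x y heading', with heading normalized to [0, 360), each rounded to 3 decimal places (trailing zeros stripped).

Executing turtle program step by step:
Start: pos=(0,0), heading=0, pen down
FD 16: (0,0) -> (16,0) [heading=0, draw]
REPEAT 3 [
  -- iteration 1/3 --
  LT 30: heading 0 -> 30
  FD 19: (16,0) -> (32.454,9.5) [heading=30, draw]
  -- iteration 2/3 --
  LT 30: heading 30 -> 60
  FD 19: (32.454,9.5) -> (41.954,25.954) [heading=60, draw]
  -- iteration 3/3 --
  LT 30: heading 60 -> 90
  FD 19: (41.954,25.954) -> (41.954,44.954) [heading=90, draw]
]
LT 150: heading 90 -> 240
Final: pos=(41.954,44.954), heading=240, 4 segment(s) drawn

Answer: 41.954 44.954 240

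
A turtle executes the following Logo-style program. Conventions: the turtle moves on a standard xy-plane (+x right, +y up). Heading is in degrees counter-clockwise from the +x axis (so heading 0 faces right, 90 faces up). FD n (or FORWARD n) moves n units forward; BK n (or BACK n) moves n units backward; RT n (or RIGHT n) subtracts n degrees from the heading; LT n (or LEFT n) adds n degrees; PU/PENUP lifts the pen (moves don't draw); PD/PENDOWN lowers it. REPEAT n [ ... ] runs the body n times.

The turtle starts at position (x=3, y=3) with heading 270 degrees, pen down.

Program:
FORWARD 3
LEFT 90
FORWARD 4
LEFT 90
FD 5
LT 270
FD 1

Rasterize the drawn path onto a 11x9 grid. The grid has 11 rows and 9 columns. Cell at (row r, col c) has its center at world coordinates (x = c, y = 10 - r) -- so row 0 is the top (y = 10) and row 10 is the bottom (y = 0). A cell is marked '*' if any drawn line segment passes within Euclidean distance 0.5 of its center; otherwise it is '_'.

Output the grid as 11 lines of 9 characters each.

Answer: _________
_________
_________
_________
_________
_______**
_______*_
___*___*_
___*___*_
___*___*_
___*****_

Derivation:
Segment 0: (3,3) -> (3,0)
Segment 1: (3,0) -> (7,-0)
Segment 2: (7,-0) -> (7,5)
Segment 3: (7,5) -> (8,5)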